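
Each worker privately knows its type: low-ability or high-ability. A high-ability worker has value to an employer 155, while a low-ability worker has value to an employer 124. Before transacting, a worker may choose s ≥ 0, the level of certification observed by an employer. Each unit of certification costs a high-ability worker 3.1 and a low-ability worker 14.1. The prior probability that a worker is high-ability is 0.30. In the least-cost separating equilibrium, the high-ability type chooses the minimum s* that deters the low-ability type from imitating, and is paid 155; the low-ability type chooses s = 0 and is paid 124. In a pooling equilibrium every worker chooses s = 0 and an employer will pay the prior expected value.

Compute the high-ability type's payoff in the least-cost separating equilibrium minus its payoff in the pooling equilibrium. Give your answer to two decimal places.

Least-cost separating signal: s* solves 124 = 155 − 14.1·s*, so s* = (155 − 124)/14.1 ≈ 2.1986.
High-ability type's separating payoff: 155 − 3.1 × s* = 155 − 3.1 × (155 − 124)/14.1 = 155 − 96.1/14.1 ≈ 148.1844.
Pooling payoff: 0.30 × 155 + 0.70 × 124 = 133.3.
Difference: 148.1844 − 133.3 = 14.8844, i.e. 14.88 to two decimal places.
The high-ability type prefers to separate.

14.88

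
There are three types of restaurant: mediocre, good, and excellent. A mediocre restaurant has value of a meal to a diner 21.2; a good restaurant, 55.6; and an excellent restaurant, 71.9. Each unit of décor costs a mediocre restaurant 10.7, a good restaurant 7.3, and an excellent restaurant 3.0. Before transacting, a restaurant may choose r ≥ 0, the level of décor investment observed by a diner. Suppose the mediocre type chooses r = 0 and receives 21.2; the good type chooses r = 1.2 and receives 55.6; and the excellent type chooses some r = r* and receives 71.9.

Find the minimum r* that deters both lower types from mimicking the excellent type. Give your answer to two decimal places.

Good type (on-path payoff 55.6 − 7.3×1.2 = 46.84) won't mimic when 46.84 ≥ 71.9 − 7.3·r*, i.e. r* ≥ 3.43.
Mediocre type (on-path payoff 21.2) won't mimic when 21.2 ≥ 71.9 − 10.7·r*, i.e. r* ≥ 4.74.
Both must hold, so r* = max(4.74, 3.43) = 4.74. The mediocre type's constraint binds.

4.74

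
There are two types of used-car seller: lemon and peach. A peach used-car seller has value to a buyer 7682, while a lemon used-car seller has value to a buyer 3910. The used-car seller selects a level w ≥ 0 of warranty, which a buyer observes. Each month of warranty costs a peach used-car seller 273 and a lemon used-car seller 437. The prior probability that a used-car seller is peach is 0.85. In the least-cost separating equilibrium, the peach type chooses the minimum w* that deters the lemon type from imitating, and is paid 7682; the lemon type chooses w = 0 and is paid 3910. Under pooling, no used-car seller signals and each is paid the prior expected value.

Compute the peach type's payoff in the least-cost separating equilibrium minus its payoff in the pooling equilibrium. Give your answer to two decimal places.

-1790.62

Least-cost separating signal: w* solves 3910 = 7682 − 437·w*, so w* = (7682 − 3910)/437 ≈ 8.6316.
Peach type's separating payoff: 7682 − 273 × w* = 7682 − 273 × (7682 − 3910)/437 = 7682 − 1029756/437 ≈ 5325.5789.
Pooling payoff: 0.85 × 7682 + 0.15 × 3910 = 7116.2.
Difference: 5325.5789 − 7116.2 = -1790.6211, i.e. -1790.62 to two decimal places.
The peach type would prefer the pooling outcome.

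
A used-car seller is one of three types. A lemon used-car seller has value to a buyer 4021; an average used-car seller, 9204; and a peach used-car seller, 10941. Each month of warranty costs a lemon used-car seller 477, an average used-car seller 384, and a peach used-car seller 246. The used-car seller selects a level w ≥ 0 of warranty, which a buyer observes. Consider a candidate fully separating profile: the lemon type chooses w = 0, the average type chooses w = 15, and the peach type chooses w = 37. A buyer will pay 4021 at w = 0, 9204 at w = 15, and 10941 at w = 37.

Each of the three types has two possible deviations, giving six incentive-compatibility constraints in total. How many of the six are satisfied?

Peach (own payoff 10941 − 246×37 = 1839): to w=0 gives 4021 → profitable ✗; to w=15 gives 9204 − 246×15 = 5514 → profitable ✗.
Average (own payoff 9204 − 384×15 = 3444): to w=0 gives 4021 → profitable ✗; to w=37 gives 10941 − 384×37 = -3267 → no gain ✓.
Lemon (own payoff 4021): to w=15 gives 9204 − 477×15 = 2049 → no gain ✓; to w=37 gives 10941 − 477×37 = -6708 → no gain ✓.
3 of the 6 constraints hold; not an equilibrium.

3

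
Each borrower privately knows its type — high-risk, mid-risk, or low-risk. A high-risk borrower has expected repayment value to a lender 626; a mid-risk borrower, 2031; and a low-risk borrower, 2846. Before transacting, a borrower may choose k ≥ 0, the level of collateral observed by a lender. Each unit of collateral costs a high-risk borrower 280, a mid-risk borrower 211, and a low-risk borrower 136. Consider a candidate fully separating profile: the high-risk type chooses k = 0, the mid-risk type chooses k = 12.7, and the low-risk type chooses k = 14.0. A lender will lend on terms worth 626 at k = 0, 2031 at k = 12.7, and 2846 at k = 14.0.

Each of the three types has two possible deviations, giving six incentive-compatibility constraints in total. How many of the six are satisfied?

Mid-risk (own payoff 2031 − 211×12.7 = -648.7): to k=0 gives 626 → profitable ✗; to k=14.0 gives 2846 − 211×14.0 = -108 → profitable ✗.
High-risk (own payoff 626): to k=12.7 gives 2031 − 280×12.7 = -1525 → no gain ✓; to k=14.0 gives 2846 − 280×14.0 = -1074 → no gain ✓.
Low-risk (own payoff 2846 − 136×14.0 = 942): to k=0 gives 626 → no gain ✓; to k=12.7 gives 2031 − 136×12.7 = 303.8 → no gain ✓.
4 of the 6 constraints hold; not an equilibrium.

4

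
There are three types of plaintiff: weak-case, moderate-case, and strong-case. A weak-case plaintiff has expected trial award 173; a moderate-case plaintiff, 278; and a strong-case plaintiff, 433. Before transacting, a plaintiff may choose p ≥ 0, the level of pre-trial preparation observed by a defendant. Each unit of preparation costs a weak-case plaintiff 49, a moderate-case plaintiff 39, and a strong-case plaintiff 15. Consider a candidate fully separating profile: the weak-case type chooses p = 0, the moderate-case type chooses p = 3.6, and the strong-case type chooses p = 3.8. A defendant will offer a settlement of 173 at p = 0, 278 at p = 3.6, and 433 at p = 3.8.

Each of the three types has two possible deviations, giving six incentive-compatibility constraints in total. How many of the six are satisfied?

3

Weak-case (own payoff 173): to p=3.6 gives 278 − 49×3.6 = 101.6 → no gain ✓; to p=3.8 gives 433 − 49×3.8 = 246.8 → profitable ✗.
Moderate-case (own payoff 278 − 39×3.6 = 137.6): to p=0 gives 173 → profitable ✗; to p=3.8 gives 433 − 39×3.8 = 284.8 → profitable ✗.
Strong-case (own payoff 433 − 15×3.8 = 376): to p=0 gives 173 → no gain ✓; to p=3.6 gives 278 − 15×3.6 = 224 → no gain ✓.
3 of the 6 constraints hold; not an equilibrium.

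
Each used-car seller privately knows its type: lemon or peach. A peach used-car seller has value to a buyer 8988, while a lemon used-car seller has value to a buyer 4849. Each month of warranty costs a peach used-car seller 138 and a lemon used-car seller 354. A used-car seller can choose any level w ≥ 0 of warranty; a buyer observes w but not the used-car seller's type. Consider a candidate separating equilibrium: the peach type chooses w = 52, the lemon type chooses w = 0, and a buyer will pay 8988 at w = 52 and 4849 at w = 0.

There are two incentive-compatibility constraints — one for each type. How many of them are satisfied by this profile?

Lemon type: stay at 0 → 4849; mimic → 8988 − 354 × 52 = -9420. IC holds (4849 ≥ -9420).
Peach type: signal → 8988 − 138 × 52 = 1812; deviate to 0 → 4849. IC fails (1812 < 4849).
1 of 2 constraints hold, so this profile is not an equilibrium.

1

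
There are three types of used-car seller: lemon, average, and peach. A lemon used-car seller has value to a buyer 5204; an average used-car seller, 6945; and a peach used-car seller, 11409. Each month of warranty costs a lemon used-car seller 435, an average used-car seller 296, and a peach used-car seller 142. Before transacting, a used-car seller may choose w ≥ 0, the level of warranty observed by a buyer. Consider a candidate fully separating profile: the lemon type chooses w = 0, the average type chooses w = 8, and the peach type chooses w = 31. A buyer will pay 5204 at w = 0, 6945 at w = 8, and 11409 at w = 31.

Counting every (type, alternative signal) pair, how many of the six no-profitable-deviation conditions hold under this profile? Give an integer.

Peach (own payoff 11409 − 142×31 = 7007): to w=0 gives 5204 → no gain ✓; to w=8 gives 6945 − 142×8 = 5809 → no gain ✓.
Average (own payoff 6945 − 296×8 = 4577): to w=0 gives 5204 → profitable ✗; to w=31 gives 11409 − 296×31 = 2233 → no gain ✓.
Lemon (own payoff 5204): to w=8 gives 6945 − 435×8 = 3465 → no gain ✓; to w=31 gives 11409 − 435×31 = -2076 → no gain ✓.
5 of the 6 constraints hold; not an equilibrium.

5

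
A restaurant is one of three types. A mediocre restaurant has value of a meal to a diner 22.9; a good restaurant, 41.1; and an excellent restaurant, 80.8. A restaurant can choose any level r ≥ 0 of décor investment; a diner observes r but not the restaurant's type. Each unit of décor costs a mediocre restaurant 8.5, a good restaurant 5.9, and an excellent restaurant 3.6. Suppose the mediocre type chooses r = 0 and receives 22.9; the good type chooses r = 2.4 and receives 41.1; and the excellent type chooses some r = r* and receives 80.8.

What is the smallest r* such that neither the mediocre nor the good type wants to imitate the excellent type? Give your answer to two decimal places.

9.13

Good type (on-path payoff 41.1 − 5.9×2.4 = 26.94) won't mimic when 26.94 ≥ 80.8 − 5.9·r*, i.e. r* ≥ 9.13.
Mediocre type (on-path payoff 22.9) won't mimic when 22.9 ≥ 80.8 − 8.5·r*, i.e. r* ≥ 6.81.
Both must hold, so r* = max(6.81, 9.13) = 9.13. The good type's constraint binds.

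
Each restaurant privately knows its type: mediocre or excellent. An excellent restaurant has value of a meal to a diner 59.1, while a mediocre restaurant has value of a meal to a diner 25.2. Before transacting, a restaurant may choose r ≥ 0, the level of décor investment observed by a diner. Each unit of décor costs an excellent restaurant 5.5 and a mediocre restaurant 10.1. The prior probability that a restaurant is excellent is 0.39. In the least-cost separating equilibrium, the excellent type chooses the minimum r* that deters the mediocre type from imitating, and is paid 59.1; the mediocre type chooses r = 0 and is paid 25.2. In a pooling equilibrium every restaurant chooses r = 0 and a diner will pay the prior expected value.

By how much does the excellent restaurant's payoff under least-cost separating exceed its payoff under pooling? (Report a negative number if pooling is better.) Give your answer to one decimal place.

Least-cost separating signal: r* solves 25.2 = 59.1 − 10.1·r*, so r* = (59.1 − 25.2)/10.1 ≈ 3.3564.
Excellent type's separating payoff: 59.1 − 5.5 × r* = 59.1 − 5.5 × (59.1 − 25.2)/10.1 = 59.1 − 186.45/10.1 ≈ 40.640.
Pooling payoff: 0.39 × 59.1 + 0.61 × 25.2 = 38.421.
Difference: 40.640 − 38.421 = 2.219, i.e. 2.2 to one decimal place.
The excellent type prefers to separate.

2.2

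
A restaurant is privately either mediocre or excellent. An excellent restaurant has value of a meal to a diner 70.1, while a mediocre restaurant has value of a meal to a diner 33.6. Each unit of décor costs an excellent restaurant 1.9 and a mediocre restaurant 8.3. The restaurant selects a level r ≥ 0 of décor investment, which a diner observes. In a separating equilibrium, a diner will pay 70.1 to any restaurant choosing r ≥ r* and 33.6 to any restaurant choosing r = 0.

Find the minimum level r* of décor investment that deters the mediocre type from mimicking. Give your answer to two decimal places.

A mediocre restaurant choosing r = 0 receives 33.6.
Imitating at r* instead would pay 70.1 at cost 8.3·r*, netting 70.1 − 8.3·r*.
Indifference: 33.6 = 70.1 − 8.3·r*, so r* = (70.1 − 33.6) / 8.3 ≈ 4.40.
At r* the mediocre type's incentive constraint just binds; the excellent type strictly prefers r* since its per-unit cost is lower.

4.40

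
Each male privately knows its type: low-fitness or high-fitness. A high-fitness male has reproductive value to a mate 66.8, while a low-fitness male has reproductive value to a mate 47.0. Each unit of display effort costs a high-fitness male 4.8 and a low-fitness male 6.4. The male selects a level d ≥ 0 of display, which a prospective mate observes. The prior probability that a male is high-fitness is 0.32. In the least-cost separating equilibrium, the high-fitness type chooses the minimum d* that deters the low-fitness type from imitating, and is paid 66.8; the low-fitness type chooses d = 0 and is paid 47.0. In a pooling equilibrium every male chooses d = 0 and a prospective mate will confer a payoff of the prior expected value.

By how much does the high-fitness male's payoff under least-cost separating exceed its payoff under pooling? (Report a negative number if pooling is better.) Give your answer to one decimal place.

Least-cost separating signal: d* solves 47.0 = 66.8 − 6.4·d*, so d* = (66.8 − 47.0)/6.4 ≈ 3.0938.
High-fitness type's separating payoff: 66.8 − 4.8 × d* = 66.8 − 4.8 × (66.8 − 47.0)/6.4 = 66.8 − 95.04/6.4 = 51.95.
Pooling payoff: 0.32 × 66.8 + 0.68 × 47.0 = 53.336.
Difference: 51.95 − 53.336 = -1.386, i.e. -1.4 to one decimal place.
The high-fitness type would prefer the pooling outcome.

-1.4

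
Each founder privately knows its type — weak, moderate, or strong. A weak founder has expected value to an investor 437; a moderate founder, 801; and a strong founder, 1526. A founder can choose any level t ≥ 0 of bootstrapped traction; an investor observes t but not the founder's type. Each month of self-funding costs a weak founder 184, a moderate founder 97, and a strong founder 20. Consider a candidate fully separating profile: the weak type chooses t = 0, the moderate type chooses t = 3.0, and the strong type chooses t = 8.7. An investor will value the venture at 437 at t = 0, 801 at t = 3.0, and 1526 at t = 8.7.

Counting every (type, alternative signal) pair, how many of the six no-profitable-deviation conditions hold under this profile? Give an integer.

Weak (own payoff 437): to t=3.0 gives 801 − 184×3.0 = 249 → no gain ✓; to t=8.7 gives 1526 − 184×8.7 = -74.8 → no gain ✓.
Strong (own payoff 1526 − 20×8.7 = 1352): to t=0 gives 437 → no gain ✓; to t=3.0 gives 801 − 20×3.0 = 741 → no gain ✓.
Moderate (own payoff 801 − 97×3.0 = 510): to t=0 gives 437 → no gain ✓; to t=8.7 gives 1526 − 97×8.7 = 682.1 → profitable ✗.
5 of the 6 constraints hold; not an equilibrium.

5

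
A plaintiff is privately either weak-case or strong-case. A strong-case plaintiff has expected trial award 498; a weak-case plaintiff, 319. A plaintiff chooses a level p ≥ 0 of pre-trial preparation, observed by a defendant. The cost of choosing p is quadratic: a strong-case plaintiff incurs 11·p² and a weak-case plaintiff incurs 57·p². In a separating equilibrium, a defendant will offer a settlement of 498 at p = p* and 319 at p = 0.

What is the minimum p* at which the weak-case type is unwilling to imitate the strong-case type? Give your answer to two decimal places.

1.77

The weak-case type at p = 0 receives 319; imitating at p* yields 498 − 57·p*².
Indifference: 319 = 498 − 57·p*², so p*² = (498 − 319) / 57 ≈ 3.1404.
p* = √3.1404 ≈ 1.77.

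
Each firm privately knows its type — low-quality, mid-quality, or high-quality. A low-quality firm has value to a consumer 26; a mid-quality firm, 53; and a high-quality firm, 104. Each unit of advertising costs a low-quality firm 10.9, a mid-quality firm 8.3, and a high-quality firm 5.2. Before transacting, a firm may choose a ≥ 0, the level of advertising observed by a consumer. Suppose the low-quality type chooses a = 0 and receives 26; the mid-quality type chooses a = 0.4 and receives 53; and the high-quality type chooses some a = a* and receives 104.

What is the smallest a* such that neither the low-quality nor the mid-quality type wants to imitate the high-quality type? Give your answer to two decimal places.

Low-quality type (on-path payoff 26) won't mimic when 26 ≥ 104 − 10.9·a*, i.e. a* ≥ 7.16.
Mid-quality type (on-path payoff 53 − 8.3×0.4 = 49.68) won't mimic when 49.68 ≥ 104 − 8.3·a*, i.e. a* ≥ 6.54.
Both must hold, so a* = max(7.16, 6.54) = 7.16. The low-quality type's constraint binds.

7.16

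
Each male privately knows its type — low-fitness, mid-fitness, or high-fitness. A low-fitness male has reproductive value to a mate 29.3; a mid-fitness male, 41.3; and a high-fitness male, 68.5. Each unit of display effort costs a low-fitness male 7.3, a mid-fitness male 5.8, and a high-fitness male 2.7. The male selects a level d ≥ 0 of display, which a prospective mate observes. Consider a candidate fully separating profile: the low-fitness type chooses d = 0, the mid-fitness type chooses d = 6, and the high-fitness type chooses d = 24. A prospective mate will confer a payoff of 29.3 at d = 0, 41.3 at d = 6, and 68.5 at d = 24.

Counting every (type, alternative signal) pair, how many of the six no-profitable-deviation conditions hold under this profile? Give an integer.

Mid-fitness (own payoff 41.3 − 5.8×6 = 6.5): to d=0 gives 29.3 → profitable ✗; to d=24 gives 68.5 − 5.8×24 = -70.7 → no gain ✓.
Low-fitness (own payoff 29.3): to d=6 gives 41.3 − 7.3×6 = -2.5 → no gain ✓; to d=24 gives 68.5 − 7.3×24 = -106.7 → no gain ✓.
High-fitness (own payoff 68.5 − 2.7×24 = 3.7): to d=0 gives 29.3 → profitable ✗; to d=6 gives 41.3 − 2.7×6 = 25.1 → profitable ✗.
3 of the 6 constraints hold; not an equilibrium.

3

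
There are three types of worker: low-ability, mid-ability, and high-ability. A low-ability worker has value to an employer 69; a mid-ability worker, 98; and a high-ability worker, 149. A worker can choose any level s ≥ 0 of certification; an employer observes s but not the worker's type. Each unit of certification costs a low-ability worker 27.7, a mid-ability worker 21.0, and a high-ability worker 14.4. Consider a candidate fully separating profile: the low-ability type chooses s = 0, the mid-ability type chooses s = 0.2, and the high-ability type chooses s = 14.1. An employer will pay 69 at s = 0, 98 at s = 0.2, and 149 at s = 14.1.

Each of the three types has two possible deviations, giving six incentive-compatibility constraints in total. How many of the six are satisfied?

Mid-ability (own payoff 98 − 21.0×0.2 = 93.8): to s=0 gives 69 → no gain ✓; to s=14.1 gives 149 − 21.0×14.1 = -147.1 → no gain ✓.
High-ability (own payoff 149 − 14.4×14.1 = -54.04): to s=0 gives 69 → profitable ✗; to s=0.2 gives 98 − 14.4×0.2 = 95.12 → profitable ✗.
Low-ability (own payoff 69): to s=0.2 gives 98 − 27.7×0.2 = 92.46 → profitable ✗; to s=14.1 gives 149 − 27.7×14.1 = -241.57 → no gain ✓.
3 of the 6 constraints hold; not an equilibrium.

3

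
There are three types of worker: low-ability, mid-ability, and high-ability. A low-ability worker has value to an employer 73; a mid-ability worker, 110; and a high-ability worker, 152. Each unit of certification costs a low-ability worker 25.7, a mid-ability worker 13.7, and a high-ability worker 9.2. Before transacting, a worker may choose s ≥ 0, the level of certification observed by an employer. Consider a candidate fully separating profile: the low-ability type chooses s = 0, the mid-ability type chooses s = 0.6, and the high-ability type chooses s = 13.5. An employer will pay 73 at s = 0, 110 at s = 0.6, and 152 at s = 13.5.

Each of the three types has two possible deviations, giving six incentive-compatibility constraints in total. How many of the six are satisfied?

3

Mid-ability (own payoff 110 − 13.7×0.6 = 101.78): to s=0 gives 73 → no gain ✓; to s=13.5 gives 152 − 13.7×13.5 = -32.95 → no gain ✓.
High-ability (own payoff 152 − 9.2×13.5 = 27.8): to s=0 gives 73 → profitable ✗; to s=0.6 gives 110 − 9.2×0.6 = 104.48 → profitable ✗.
Low-ability (own payoff 73): to s=0.6 gives 110 − 25.7×0.6 = 94.58 → profitable ✗; to s=13.5 gives 152 − 25.7×13.5 = -194.95 → no gain ✓.
3 of the 6 constraints hold; not an equilibrium.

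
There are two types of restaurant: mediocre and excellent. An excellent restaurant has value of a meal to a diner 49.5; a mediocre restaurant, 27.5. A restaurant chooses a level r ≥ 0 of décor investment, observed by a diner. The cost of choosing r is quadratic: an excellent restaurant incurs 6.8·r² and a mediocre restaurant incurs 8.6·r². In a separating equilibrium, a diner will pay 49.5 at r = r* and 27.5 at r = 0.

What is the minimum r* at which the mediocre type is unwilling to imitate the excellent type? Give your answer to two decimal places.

The mediocre type at r = 0 receives 27.5; imitating at r* yields 49.5 − 8.6·r*².
Indifference: 27.5 = 49.5 − 8.6·r*², so r*² = (49.5 − 27.5) / 8.6 ≈ 2.5581.
r* = √2.5581 ≈ 1.60.

1.60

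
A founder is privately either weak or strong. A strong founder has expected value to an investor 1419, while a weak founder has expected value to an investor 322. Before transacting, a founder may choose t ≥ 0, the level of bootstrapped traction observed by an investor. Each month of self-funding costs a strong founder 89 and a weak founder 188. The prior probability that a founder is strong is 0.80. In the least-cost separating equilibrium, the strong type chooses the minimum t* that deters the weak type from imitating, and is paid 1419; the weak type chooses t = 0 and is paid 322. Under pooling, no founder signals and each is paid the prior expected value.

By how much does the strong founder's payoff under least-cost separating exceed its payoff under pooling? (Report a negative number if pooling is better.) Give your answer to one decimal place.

-299.9

Least-cost separating signal: t* solves 322 = 1419 − 188·t*, so t* = (1419 − 322)/188 ≈ 5.8351.
Strong type's separating payoff: 1419 − 89 × t* = 1419 − 89 × (1419 − 322)/188 = 1419 − 97633/188 ≈ 899.676.
Pooling payoff: 0.80 × 1419 + 0.20 × 322 = 1199.6.
Difference: 899.676 − 1199.6 = -299.924, i.e. -299.9 to one decimal place.
The strong type would prefer the pooling outcome.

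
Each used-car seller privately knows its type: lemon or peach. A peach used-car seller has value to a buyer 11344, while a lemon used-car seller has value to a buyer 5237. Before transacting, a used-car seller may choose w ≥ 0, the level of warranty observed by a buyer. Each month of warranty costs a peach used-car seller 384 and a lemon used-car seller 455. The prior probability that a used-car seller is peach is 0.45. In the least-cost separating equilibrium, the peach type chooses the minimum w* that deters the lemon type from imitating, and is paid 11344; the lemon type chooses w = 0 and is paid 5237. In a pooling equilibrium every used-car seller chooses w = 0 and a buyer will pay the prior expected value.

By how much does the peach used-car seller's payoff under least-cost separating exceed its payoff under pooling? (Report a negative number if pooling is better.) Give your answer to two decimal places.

-1795.19

Least-cost separating signal: w* solves 5237 = 11344 − 455·w*, so w* = (11344 − 5237)/455 ≈ 13.4220.
Peach type's separating payoff: 11344 − 384 × w* = 11344 − 384 × (11344 − 5237)/455 = 11344 − 2345088/455 ≈ 6189.9604.
Pooling payoff: 0.45 × 11344 + 0.55 × 5237 = 7985.15.
Difference: 6189.9604 − 7985.15 = -1795.1896, i.e. -1795.19 to two decimal places.
The peach type would prefer the pooling outcome.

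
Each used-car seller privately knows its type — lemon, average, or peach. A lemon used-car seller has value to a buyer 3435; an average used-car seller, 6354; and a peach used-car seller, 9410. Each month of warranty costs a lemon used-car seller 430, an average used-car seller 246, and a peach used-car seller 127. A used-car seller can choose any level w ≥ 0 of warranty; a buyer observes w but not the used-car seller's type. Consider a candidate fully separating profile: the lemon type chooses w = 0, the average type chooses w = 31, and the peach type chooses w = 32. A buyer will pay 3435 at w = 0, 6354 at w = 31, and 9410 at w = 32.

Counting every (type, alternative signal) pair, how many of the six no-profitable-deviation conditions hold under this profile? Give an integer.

4

Average (own payoff 6354 − 246×31 = -1272): to w=0 gives 3435 → profitable ✗; to w=32 gives 9410 − 246×32 = 1538 → profitable ✗.
Lemon (own payoff 3435): to w=31 gives 6354 − 430×31 = -6976 → no gain ✓; to w=32 gives 9410 − 430×32 = -4350 → no gain ✓.
Peach (own payoff 9410 − 127×32 = 5346): to w=0 gives 3435 → no gain ✓; to w=31 gives 6354 − 127×31 = 2417 → no gain ✓.
4 of the 6 constraints hold; not an equilibrium.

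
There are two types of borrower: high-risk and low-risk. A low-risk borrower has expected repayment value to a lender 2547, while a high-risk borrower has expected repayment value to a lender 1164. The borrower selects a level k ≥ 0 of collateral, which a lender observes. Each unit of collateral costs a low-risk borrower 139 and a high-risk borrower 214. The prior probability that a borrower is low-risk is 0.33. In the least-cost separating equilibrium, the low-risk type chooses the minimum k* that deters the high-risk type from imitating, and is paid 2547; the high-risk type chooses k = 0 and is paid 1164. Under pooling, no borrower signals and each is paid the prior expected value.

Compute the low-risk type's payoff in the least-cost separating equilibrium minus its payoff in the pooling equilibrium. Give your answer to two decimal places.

28.31

Least-cost separating signal: k* solves 1164 = 2547 − 214·k*, so k* = (2547 − 1164)/214 ≈ 6.4626.
Low-risk type's separating payoff: 2547 − 139 × k* = 2547 − 139 × (2547 − 1164)/214 = 2547 − 192237/214 ≈ 1648.6963.
Pooling payoff: 0.33 × 2547 + 0.67 × 1164 = 1620.39.
Difference: 1648.6963 − 1620.39 = 28.3063, i.e. 28.31 to two decimal places.
The low-risk type prefers to separate.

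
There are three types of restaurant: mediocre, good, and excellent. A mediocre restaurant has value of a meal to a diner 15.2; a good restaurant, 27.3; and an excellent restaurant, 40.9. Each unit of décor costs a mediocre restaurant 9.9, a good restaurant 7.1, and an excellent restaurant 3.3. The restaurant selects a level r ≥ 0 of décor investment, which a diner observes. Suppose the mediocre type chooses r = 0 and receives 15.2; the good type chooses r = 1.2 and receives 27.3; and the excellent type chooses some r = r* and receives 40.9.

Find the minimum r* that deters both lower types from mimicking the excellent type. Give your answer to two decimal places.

3.12

Good type (on-path payoff 27.3 − 7.1×1.2 = 18.78) won't mimic when 18.78 ≥ 40.9 − 7.1·r*, i.e. r* ≥ 3.12.
Mediocre type (on-path payoff 15.2) won't mimic when 15.2 ≥ 40.9 − 9.9·r*, i.e. r* ≥ 2.60.
Both must hold, so r* = max(2.60, 3.12) = 3.12. The good type's constraint binds.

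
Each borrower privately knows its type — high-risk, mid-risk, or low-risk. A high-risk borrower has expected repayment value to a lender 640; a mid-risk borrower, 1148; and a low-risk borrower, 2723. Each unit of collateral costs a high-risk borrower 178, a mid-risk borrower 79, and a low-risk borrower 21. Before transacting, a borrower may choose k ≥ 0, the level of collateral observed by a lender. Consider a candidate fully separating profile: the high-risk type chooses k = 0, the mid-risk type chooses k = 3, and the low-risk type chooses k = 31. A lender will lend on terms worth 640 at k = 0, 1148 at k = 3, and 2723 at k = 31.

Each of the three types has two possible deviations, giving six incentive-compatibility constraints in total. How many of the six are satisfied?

Low-risk (own payoff 2723 − 21×31 = 2072): to k=0 gives 640 → no gain ✓; to k=3 gives 1148 − 21×3 = 1085 → no gain ✓.
Mid-risk (own payoff 1148 − 79×3 = 911): to k=0 gives 640 → no gain ✓; to k=31 gives 2723 − 79×31 = 274 → no gain ✓.
High-risk (own payoff 640): to k=3 gives 1148 − 178×3 = 614 → no gain ✓; to k=31 gives 2723 − 178×31 = -2795 → no gain ✓.
6 of the 6 constraints hold; this profile is a separating equilibrium.

6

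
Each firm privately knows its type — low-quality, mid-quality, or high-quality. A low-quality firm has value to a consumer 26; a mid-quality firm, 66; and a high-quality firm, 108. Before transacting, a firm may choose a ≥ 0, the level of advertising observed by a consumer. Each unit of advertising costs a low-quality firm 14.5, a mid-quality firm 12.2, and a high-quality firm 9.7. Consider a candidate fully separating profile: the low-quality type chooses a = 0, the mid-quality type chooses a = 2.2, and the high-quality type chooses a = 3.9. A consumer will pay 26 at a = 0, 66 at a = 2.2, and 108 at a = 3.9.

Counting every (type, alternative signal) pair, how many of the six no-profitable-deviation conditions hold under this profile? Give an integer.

Mid-quality (own payoff 66 − 12.2×2.2 = 39.16): to a=0 gives 26 → no gain ✓; to a=3.9 gives 108 − 12.2×3.9 = 60.42 → profitable ✗.
Low-quality (own payoff 26): to a=2.2 gives 66 − 14.5×2.2 = 34.1 → profitable ✗; to a=3.9 gives 108 − 14.5×3.9 = 51.45 → profitable ✗.
High-quality (own payoff 108 − 9.7×3.9 = 70.17): to a=0 gives 26 → no gain ✓; to a=2.2 gives 66 − 9.7×2.2 = 44.66 → no gain ✓.
3 of the 6 constraints hold; not an equilibrium.

3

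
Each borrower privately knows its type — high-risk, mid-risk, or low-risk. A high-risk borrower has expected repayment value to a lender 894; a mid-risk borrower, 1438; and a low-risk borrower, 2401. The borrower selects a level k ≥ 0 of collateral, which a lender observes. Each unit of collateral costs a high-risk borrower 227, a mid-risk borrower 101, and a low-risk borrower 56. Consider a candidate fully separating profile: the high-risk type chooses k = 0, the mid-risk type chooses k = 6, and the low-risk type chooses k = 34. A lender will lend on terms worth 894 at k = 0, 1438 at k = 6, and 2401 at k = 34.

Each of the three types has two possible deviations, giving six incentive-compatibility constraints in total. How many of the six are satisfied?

Low-risk (own payoff 2401 − 56×34 = 497): to k=0 gives 894 → profitable ✗; to k=6 gives 1438 − 56×6 = 1102 → profitable ✗.
Mid-risk (own payoff 1438 − 101×6 = 832): to k=0 gives 894 → profitable ✗; to k=34 gives 2401 − 101×34 = -1033 → no gain ✓.
High-risk (own payoff 894): to k=6 gives 1438 − 227×6 = 76 → no gain ✓; to k=34 gives 2401 − 227×34 = -5317 → no gain ✓.
3 of the 6 constraints hold; not an equilibrium.

3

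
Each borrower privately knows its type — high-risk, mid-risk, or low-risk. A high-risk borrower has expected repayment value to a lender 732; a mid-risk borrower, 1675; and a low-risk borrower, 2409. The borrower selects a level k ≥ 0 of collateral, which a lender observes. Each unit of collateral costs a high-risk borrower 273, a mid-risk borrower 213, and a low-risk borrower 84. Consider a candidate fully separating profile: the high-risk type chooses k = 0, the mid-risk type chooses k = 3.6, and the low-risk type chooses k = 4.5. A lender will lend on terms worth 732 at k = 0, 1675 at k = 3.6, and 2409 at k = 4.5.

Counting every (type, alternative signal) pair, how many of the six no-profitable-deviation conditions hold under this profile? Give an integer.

4

High-risk (own payoff 732): to k=3.6 gives 1675 − 273×3.6 = 692.2 → no gain ✓; to k=4.5 gives 2409 − 273×4.5 = 1180.5 → profitable ✗.
Low-risk (own payoff 2409 − 84×4.5 = 2031): to k=0 gives 732 → no gain ✓; to k=3.6 gives 1675 − 84×3.6 = 1372.6 → no gain ✓.
Mid-risk (own payoff 1675 − 213×3.6 = 908.2): to k=0 gives 732 → no gain ✓; to k=4.5 gives 2409 − 213×4.5 = 1450.5 → profitable ✗.
4 of the 6 constraints hold; not an equilibrium.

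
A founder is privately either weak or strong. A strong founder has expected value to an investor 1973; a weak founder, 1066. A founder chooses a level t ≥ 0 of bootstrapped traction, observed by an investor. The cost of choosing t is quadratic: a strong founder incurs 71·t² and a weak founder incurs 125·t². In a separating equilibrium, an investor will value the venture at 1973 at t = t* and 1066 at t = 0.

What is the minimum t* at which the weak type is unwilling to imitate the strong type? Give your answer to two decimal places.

2.69

The weak type at t = 0 receives 1066; imitating at t* yields 1973 − 125·t*².
Indifference: 1066 = 1973 − 125·t*², so t*² = (1973 − 1066) / 125 = 7.256.
t* = √7.256 ≈ 2.69.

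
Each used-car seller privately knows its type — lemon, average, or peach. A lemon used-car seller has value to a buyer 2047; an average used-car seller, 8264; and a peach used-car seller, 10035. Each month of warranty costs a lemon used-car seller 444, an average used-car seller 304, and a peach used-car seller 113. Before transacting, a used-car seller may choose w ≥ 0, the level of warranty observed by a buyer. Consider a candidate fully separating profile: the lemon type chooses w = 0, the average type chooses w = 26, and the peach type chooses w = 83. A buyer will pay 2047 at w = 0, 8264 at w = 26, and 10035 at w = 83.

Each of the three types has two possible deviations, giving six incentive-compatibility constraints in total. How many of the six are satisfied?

3

Lemon (own payoff 2047): to w=26 gives 8264 − 444×26 = -3280 → no gain ✓; to w=83 gives 10035 − 444×83 = -26817 → no gain ✓.
Peach (own payoff 10035 − 113×83 = 656): to w=0 gives 2047 → profitable ✗; to w=26 gives 8264 − 113×26 = 5326 → profitable ✗.
Average (own payoff 8264 − 304×26 = 360): to w=0 gives 2047 → profitable ✗; to w=83 gives 10035 − 304×83 = -15197 → no gain ✓.
3 of the 6 constraints hold; not an equilibrium.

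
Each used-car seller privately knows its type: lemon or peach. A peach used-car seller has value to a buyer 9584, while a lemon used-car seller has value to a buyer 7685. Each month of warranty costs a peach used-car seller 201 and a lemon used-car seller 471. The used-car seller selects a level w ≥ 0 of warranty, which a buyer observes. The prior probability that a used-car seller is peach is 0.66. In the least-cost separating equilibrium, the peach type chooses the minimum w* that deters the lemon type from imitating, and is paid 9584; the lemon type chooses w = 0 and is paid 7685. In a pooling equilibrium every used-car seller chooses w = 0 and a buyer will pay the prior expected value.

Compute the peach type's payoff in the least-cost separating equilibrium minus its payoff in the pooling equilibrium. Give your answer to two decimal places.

-164.74

Least-cost separating signal: w* solves 7685 = 9584 − 471·w*, so w* = (9584 − 7685)/471 ≈ 4.0318.
Peach type's separating payoff: 9584 − 201 × w* = 9584 − 201 × (9584 − 7685)/471 = 9584 − 381699/471 ≈ 8773.5987.
Pooling payoff: 0.66 × 9584 + 0.34 × 7685 = 8938.34.
Difference: 8773.5987 − 8938.34 = -164.7413, i.e. -164.74 to two decimal places.
The peach type would prefer the pooling outcome.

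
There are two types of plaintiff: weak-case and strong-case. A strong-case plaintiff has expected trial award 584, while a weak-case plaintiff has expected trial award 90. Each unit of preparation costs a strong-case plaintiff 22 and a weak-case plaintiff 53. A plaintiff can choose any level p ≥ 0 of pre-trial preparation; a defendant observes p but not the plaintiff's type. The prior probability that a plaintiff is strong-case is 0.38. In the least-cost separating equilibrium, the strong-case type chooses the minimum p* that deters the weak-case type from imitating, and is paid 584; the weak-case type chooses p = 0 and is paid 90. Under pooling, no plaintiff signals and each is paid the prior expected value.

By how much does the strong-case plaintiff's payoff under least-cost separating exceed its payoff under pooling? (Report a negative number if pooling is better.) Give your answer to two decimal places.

101.22

Least-cost separating signal: p* solves 90 = 584 − 53·p*, so p* = (584 − 90)/53 ≈ 9.3208.
Strong-case type's separating payoff: 584 − 22 × p* = 584 − 22 × (584 − 90)/53 = 584 − 10868/53 ≈ 378.9434.
Pooling payoff: 0.38 × 584 + 0.62 × 90 = 277.72.
Difference: 378.9434 − 277.72 = 101.2234, i.e. 101.22 to two decimal places.
The strong-case type prefers to separate.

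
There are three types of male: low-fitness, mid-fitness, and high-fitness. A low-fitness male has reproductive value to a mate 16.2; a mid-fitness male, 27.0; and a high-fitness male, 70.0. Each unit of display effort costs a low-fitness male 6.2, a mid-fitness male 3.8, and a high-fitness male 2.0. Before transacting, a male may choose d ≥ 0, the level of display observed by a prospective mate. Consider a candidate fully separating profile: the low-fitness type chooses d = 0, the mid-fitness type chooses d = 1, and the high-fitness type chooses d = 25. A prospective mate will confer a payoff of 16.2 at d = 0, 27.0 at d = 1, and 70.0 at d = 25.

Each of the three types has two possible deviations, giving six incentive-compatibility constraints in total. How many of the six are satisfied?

High-fitness (own payoff 70.0 − 2.0×25 = 20): to d=0 gives 16.2 → no gain ✓; to d=1 gives 27.0 − 2.0×1 = 25 → profitable ✗.
Low-fitness (own payoff 16.2): to d=1 gives 27.0 − 6.2×1 = 20.8 → profitable ✗; to d=25 gives 70.0 − 6.2×25 = -85 → no gain ✓.
Mid-fitness (own payoff 27.0 − 3.8×1 = 23.2): to d=0 gives 16.2 → no gain ✓; to d=25 gives 70.0 − 3.8×25 = -25 → no gain ✓.
4 of the 6 constraints hold; not an equilibrium.

4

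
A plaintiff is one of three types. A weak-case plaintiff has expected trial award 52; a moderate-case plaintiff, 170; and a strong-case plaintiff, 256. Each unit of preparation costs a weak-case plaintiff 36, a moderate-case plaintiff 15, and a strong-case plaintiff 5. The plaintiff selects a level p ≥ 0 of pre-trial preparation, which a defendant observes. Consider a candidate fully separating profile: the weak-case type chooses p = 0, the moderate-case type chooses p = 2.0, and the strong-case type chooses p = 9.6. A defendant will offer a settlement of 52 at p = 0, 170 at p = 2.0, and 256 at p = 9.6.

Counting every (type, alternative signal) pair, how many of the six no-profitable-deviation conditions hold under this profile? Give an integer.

5

Weak-case (own payoff 52): to p=2.0 gives 170 − 36×2.0 = 98 → profitable ✗; to p=9.6 gives 256 − 36×9.6 = -89.6 → no gain ✓.
Strong-case (own payoff 256 − 5×9.6 = 208): to p=0 gives 52 → no gain ✓; to p=2.0 gives 170 − 5×2.0 = 160 → no gain ✓.
Moderate-case (own payoff 170 − 15×2.0 = 140): to p=0 gives 52 → no gain ✓; to p=9.6 gives 256 − 15×9.6 = 112 → no gain ✓.
5 of the 6 constraints hold; not an equilibrium.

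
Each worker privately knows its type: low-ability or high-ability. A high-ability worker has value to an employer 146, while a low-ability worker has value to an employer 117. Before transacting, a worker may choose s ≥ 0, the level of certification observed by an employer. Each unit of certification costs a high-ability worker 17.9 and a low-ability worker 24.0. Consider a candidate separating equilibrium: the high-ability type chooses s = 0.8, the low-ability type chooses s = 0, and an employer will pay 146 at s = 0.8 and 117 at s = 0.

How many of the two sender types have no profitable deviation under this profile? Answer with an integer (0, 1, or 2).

1

High-ability type: signal → 146 − 17.9 × 0.8 = 131.68; deviate to 0 → 117. IC holds (131.68 ≥ 117).
Low-ability type: stay at 0 → 117; mimic → 146 − 24.0 × 0.8 = 126.8. IC fails (117 < 126.8).
1 of 2 constraints hold, so this profile is not an equilibrium.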